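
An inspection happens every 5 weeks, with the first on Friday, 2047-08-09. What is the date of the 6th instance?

The 6th occurrence is 5 intervals after the first: 5 × 35 = 175 days after 2047-08-09.
August has 31 days — 22 days to the end of August leaves 153.
September has 30 days (123 left).
October has 31 days (92 left).
November has 30 days (62 left).
December has 31 days (31 left).
31 days into January → 2048-01-31.

2048-01-31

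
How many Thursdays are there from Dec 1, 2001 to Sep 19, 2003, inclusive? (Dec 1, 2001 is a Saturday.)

Dec 1, 2001 is a Saturday; the first Thursday on or after it is Dec 6, 2001 (5 days later).
From Dec 6, 2001 to Sep 19, 2003: 25 + 365 + 262 = 652 days (rest of 2001, 2002, to Sep 19, 2003 in 2003).
652 ÷ 7 = 93 full weeks with remainder 1, so 93 more Thursdays after the first → 94.

94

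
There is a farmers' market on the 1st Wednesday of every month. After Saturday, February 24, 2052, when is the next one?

February 2052 starts on a Thursday, so its 1st Wednesday is February 7, 2052 (6 days in).
That is not after February 24, 2052, so look at March 2052.
March 2052 starts on a Friday, so its 1st Wednesday is March 6, 2052 (5 days in).

March 6, 2052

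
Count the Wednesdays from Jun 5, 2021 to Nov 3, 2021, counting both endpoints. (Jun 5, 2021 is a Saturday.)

22

Jun 5, 2021 is a Saturday; the first Wednesday on or after it is Jun 9, 2021 (4 days later).
From Jun 9, 2021 to Nov 3, 2021: 21 + 31 + 31 + 30 + 31 + 3 = 147 days (rest of Jun, Jul, Aug, Sep, Oct, Nov).
147 ÷ 7 = 21 full weeks with remainder 0, so 21 more Wednesdays after the first → 22.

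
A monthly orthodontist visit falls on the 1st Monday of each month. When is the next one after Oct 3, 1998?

Oct 5, 1998

Oct 1998 starts on a Thursday, so its 1st Monday is Oct 5, 1998 (4 days in).
Oct 5, 1998 is after Oct 3, 1998, so that is the next one.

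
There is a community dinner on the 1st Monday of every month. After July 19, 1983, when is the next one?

July 1983 starts on a Friday, so its 1st Monday is July 4, 1983 (3 days in).
That is not after July 19, 1983, so look at August 1983.
August 1983 starts on a Monday, so its 1st Monday is August 1, 1983.

August 1, 1983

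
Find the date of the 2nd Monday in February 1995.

The first Monday of February 1995 is February 6.
The 2nd Monday is 1 weeks later: 6 + 7 = 13.

February 13, 1995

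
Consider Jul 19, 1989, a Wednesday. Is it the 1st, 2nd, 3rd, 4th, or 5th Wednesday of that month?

3rd

Day 19 falls in week ⌈19/7⌉ of the month.
Days 1–7 hold the 1st Wednesday, 8–14 the 2nd, 15–21 the 3rd, 22–28 the 4th, 29–31 the 5th.
19 is in the range for the 3rd.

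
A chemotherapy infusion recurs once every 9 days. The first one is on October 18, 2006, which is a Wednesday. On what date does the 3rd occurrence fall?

The 3rd occurrence is 2 intervals after the first: 2 × 9 = 18 days after October 18, 2006.
October has 31 days — 13 days to the end of October leaves 5.
5 days into November → November 5, 2006.

November 5, 2006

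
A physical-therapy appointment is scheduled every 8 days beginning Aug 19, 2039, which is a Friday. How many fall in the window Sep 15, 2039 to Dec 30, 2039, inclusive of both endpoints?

Occurrences land 8·i days after Aug 19, 2039 for i = 0, 1, 2, …
Sep 15, 2039 is 27 days after the start; 27 ÷ 8 = 3 remainder 3; since the remainder is 3, round up to i = 4. First occurrence in the window: #5 on Sep 20, 2039 (4×8 = 32 days in).
Dec 30, 2039 is 133 days after the start; 133 ÷ 8 = 16 remainder 5. Last occurrence in the window: #17 on Dec 25, 2039.
Occurrences #5 through #17: 13 in total.

13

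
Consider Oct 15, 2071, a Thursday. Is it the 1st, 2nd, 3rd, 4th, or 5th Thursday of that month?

3rd

Day 15 falls in week ⌈15/7⌉ of the month.
Days 1–7 hold the 1st Thursday, 8–14 the 2nd, 15–21 the 3rd, 22–28 the 4th, 29–31 the 5th.
15 is in the range for the 3rd.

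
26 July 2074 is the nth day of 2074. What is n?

Days in months before July: 31 + 28 + 31 + 30 + 31 + 30 = 181.
Plus 26 days into July → day 207.

207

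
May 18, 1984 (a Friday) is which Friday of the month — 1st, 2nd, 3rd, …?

Day 18 falls in week ⌈18/7⌉ of the month.
Days 1–7 hold the 1st Friday, 8–14 the 2nd, 15–21 the 3rd, 22–28 the 4th, 29–31 the 5th.
18 is in the range for the 3rd.

3rd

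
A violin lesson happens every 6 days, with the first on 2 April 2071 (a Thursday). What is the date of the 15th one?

25 June 2071

The 15th occurrence is 14 intervals after the first: 14 × 6 = 84 days after 2 April 2071.
April has 30 days — 28 days to the end of April leaves 56.
May has 31 days (25 left).
25 days into June → 25 June 2071.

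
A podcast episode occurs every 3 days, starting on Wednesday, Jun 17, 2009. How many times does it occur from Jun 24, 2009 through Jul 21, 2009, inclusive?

9

Occurrences land 3·i days after Jun 17, 2009 for i = 0, 1, 2, …
Jun 24, 2009 is 7 days after the start; 7 ÷ 3 = 2 remainder 1; since the remainder is 1, round up to i = 3. First occurrence in the window: #4 on Jun 26, 2009 (3×3 = 9 days in).
Jul 21, 2009 is 34 days after the start; 34 ÷ 3 = 11 remainder 1. Last occurrence in the window: #12 on Jul 20, 2009.
Occurrences #4 through #12: 9 in total.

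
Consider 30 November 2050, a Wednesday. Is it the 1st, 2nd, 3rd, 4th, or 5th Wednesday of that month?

5th

Day 30 falls in week ⌈30/7⌉ of the month.
Days 1–7 hold the 1st Wednesday, 8–14 the 2nd, 15–21 the 3rd, 22–28 the 4th, 29–31 the 5th.
30 is in the range for the 5th.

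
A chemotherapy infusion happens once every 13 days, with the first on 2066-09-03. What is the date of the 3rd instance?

The 3rd occurrence is 2 intervals after the first: 2 × 13 = 26 days after 2066-09-03.
26 days later is 2066-09-29.

2066-09-29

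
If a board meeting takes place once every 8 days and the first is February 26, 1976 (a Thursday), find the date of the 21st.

August 4, 1976

The 21st occurrence is 20 intervals after the first: 20 × 8 = 160 days after February 26, 1976.
February has 29 days — 3 days to the end of February leaves 157.
March has 31 days (126 left).
April has 30 days (96 left).
May has 31 days (65 left).
June has 30 days (35 left).
July has 31 days (4 left).
4 days into August → August 4, 1976.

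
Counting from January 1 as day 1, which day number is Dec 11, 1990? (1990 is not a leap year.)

345

Days in months before Dec: 31 + 28 + 31 + 30 + 31 + 30 + 31 + 31 + 30 + 31 + 30 = 334.
Plus 11 days into Dec → day 345.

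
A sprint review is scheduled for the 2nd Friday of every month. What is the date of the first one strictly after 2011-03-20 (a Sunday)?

2011-04-08

March 2011 starts on a Tuesday; its first Friday is the 4th, so the 2nd Friday is the 11th — 2011-03-11.
That is not after 2011-03-20, so look at April 2011.
April 2011 starts on a Friday; its first Friday is the 1st, so the 2nd Friday is the 8th — 2011-04-08.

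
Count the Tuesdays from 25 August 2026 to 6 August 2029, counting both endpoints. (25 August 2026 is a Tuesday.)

154

25 August 2026 is a Tuesday; the first Tuesday on or after it is 25 August 2026.
From 25 August 2026 to 6 August 2029: 128 + 365 + 366 + 218 = 1077 days (rest of 2026, 2027, 2028, to 6 August 2029 in 2029).
1077 ÷ 7 = 153 full weeks with remainder 6, so 153 more Tuesdays after the first → 154.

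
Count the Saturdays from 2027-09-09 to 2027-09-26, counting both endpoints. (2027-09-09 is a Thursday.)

3

2027-09-09 is a Thursday; the first Saturday on or after it is 2027-09-11 (2 days later).
From 2027-09-11 to 2027-09-26 is 26 − 11 = 15 days.
15 ÷ 7 = 2 full weeks with remainder 1, so 2 more Saturdays after the first → 3.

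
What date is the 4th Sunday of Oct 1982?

The first Sunday of Oct 1982 is Oct 3.
The 4th Sunday is 3 weeks later: 3 + 21 = 24.

Oct 24, 1982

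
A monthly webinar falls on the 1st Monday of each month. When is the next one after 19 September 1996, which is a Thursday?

September 1996 starts on a Sunday, so its 1st Monday is 2 September 1996 (1 day in).
That is not after 19 September 1996, so look at October 1996.
October 1996 starts on a Tuesday, so its 1st Monday is 7 October 1996 (6 days in).

7 October 1996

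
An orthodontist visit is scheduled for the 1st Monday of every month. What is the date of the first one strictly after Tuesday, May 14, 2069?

May 2069 starts on a Wednesday, so its 1st Monday is May 6, 2069 (5 days in).
That is not after May 14, 2069, so look at Jun 2069.
Jun 2069 starts on a Saturday, so its 1st Monday is Jun 3, 2069 (2 days in).

Jun 3, 2069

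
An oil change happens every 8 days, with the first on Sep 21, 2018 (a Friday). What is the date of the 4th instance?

The 4th occurrence is 3 intervals after the first: 3 × 8 = 24 days after Sep 21, 2018.
Sep has 30 days — 9 days to the end of Sep leaves 15.
15 days into Oct → Oct 15, 2018.

Oct 15, 2018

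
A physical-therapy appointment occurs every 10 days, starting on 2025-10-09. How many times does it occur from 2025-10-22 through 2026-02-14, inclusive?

Occurrences land 10·i days after 2025-10-09 for i = 0, 1, 2, …
2025-10-22 is 13 days after the start; 13 ÷ 10 = 1 remainder 3; since the remainder is 3, round up to i = 2. First occurrence in the window: #3 on 2025-10-29 (2×10 = 20 days in).
2026-02-14 is 128 days after the start; 128 ÷ 10 = 12 remainder 8. Last occurrence in the window: #13 on 2026-02-06.
Occurrences #3 through #13: 11 in total.

11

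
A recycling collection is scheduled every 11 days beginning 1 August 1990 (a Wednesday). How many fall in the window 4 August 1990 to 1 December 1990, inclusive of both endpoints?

11

Occurrences land 11·i days after 1 August 1990 for i = 0, 1, 2, …
4 August 1990 is 3 days after the start; 3 ÷ 11 = 0 remainder 3; since the remainder is 3, round up to i = 1. First occurrence in the window: #2 on 12 August 1990 (1×11 = 11 days in).
1 December 1990 is 122 days after the start; 122 ÷ 11 = 11 remainder 1. Last occurrence in the window: #12 on 30 November 1990.
Occurrences #2 through #12: 11 in total.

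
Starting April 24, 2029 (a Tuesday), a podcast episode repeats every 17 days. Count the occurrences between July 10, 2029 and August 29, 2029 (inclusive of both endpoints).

Occurrences land 17·i days after April 24, 2029 for i = 0, 1, 2, …
July 10, 2029 is 77 days after the start; 77 ÷ 17 = 4 remainder 9; since the remainder is 9, round up to i = 5. First occurrence in the window: #6 on July 18, 2029 (5×17 = 85 days in).
August 29, 2029 is 127 days after the start; 127 ÷ 17 = 7 remainder 8. Last occurrence in the window: #8 on August 21, 2029.
Occurrences #6 through #8: 3 in total.

3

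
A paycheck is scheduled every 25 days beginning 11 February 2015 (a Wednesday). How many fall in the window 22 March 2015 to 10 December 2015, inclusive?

11

Occurrences land 25·i days after 11 February 2015 for i = 0, 1, 2, …
22 March 2015 is 39 days after the start; 39 ÷ 25 = 1 remainder 14; since the remainder is 14, round up to i = 2. First occurrence in the window: #3 on 2 April 2015 (2×25 = 50 days in).
10 December 2015 is 302 days after the start; 302 ÷ 25 = 12 remainder 2. Last occurrence in the window: #13 on 8 December 2015.
Occurrences #3 through #13: 11 in total.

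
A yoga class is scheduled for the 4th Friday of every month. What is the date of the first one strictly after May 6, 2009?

May 2009 starts on a Friday; its first Friday is the 1st, so the 4th Friday is the 22nd — May 22, 2009.
May 22, 2009 is after May 6, 2009, so that is the next one.

May 22, 2009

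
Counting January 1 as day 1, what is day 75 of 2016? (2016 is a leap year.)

January has 31 days (75 − 31 = 44 remain).
February has 29 days (44 − 29 = 15 remain).
15 into March → March 15.

March 15, 2016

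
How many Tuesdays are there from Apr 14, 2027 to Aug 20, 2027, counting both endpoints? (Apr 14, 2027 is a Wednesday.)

Apr 14, 2027 is a Wednesday; the first Tuesday on or after it is Apr 20, 2027 (6 days later).
From Apr 20, 2027 to Aug 20, 2027: 10 + 31 + 30 + 31 + 20 = 122 days (rest of Apr, May, Jun, Jul, Aug).
122 ÷ 7 = 17 full weeks with remainder 3, so 17 more Tuesdays after the first → 18.

18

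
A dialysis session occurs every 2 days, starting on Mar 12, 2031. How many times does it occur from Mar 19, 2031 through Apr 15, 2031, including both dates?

Occurrences land 2·i days after Mar 12, 2031 for i = 0, 1, 2, …
Mar 19, 2031 is 7 days after the start; 7 ÷ 2 = 3 remainder 1; since the remainder is 1, round up to i = 4. First occurrence in the window: #5 on Mar 20, 2031 (4×2 = 8 days in).
Apr 15, 2031 is 34 days after the start; 34 ÷ 2 = 17 remainder 0. Last occurrence in the window: #18 on Apr 15, 2031.
Occurrences #5 through #18: 14 in total.

14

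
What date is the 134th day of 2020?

2020-05-13

January has 31 days (134 − 31 = 103 remain).
February has 29 days (103 − 29 = 74 remain).
March has 31 days (74 − 31 = 43 remain).
April has 30 days (43 − 30 = 13 remain).
13 into May → May 13.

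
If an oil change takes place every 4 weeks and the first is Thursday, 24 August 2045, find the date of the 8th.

8 March 2046

The 8th occurrence is 7 intervals after the first: 7 × 28 = 196 days after 24 August 2045.
August has 31 days — 7 days to the end of August leaves 189.
September has 30 days (159 left).
October has 31 days (128 left).
November has 30 days (98 left).
December has 31 days (67 left).
January has 31 days (36 left).
February has 28 days (8 left).
8 days into March → 8 March 2046.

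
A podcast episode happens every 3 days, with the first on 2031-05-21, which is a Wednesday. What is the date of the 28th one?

2031-08-10

The 28th occurrence is 27 intervals after the first: 27 × 3 = 81 days after 2031-05-21.
May has 31 days — 10 days to the end of May leaves 71.
June has 30 days (41 left).
July has 31 days (10 left).
10 days into August → 2031-08-10.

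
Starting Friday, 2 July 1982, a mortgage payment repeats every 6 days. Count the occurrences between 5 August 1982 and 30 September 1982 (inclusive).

Occurrences land 6·i days after 2 July 1982 for i = 0, 1, 2, …
5 August 1982 is 34 days after the start; 34 ÷ 6 = 5 remainder 4; since the remainder is 4, round up to i = 6. First occurrence in the window: #7 on 7 August 1982 (6×6 = 36 days in).
30 September 1982 is 90 days after the start; 90 ÷ 6 = 15 remainder 0. Last occurrence in the window: #16 on 30 September 1982.
Occurrences #7 through #16: 10 in total.

10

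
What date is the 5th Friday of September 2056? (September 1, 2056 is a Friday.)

September 2056 begins on a Friday, so the first Friday is September 1.
The 5th Friday is 4 weeks later: 1 + 28 = 29.

2056-09-29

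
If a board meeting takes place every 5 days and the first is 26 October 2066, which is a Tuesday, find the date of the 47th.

13 June 2067

The 47th occurrence is 46 intervals after the first: 46 × 5 = 230 days after 26 October 2066.
October has 31 days — 5 days to the end of October leaves 225.
November has 30 days (195 left).
December has 31 days (164 left).
January has 31 days (133 left).
February has 28 days (105 left).
March has 31 days (74 left).
April has 30 days (44 left).
May has 31 days (13 left).
13 days into June → 13 June 2067.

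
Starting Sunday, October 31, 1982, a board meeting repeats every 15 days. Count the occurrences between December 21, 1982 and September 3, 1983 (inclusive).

Occurrences land 15·i days after October 31, 1982 for i = 0, 1, 2, …
December 21, 1982 is 51 days after the start; 51 ÷ 15 = 3 remainder 6; since the remainder is 6, round up to i = 4. First occurrence in the window: #5 on December 30, 1982 (4×15 = 60 days in).
September 3, 1983 is 307 days after the start; 307 ÷ 15 = 20 remainder 7. Last occurrence in the window: #21 on August 27, 1983.
Occurrences #5 through #21: 17 in total.

17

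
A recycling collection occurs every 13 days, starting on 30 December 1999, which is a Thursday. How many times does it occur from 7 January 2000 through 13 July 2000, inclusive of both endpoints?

Occurrences land 13·i days after 30 December 1999 for i = 0, 1, 2, …
7 January 2000 is 8 days after the start; 8 ÷ 13 = 0 remainder 8; since the remainder is 8, round up to i = 1. First occurrence in the window: #2 on 12 January 2000 (1×13 = 13 days in).
13 July 2000 is 196 days after the start; 196 ÷ 13 = 15 remainder 1. Last occurrence in the window: #16 on 12 July 2000.
Occurrences #2 through #16: 15 in total.

15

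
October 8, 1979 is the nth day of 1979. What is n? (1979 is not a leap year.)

Days in months before October: 31 + 28 + 31 + 30 + 31 + 30 + 31 + 31 + 30 = 273.
Plus 8 days into October → day 281.

281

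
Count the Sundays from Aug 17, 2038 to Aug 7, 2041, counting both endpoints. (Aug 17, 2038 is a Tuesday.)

Aug 17, 2038 is a Tuesday; the first Sunday on or after it is Aug 22, 2038 (5 days later).
From Aug 22, 2038 to Aug 7, 2041: 131 + 365 + 366 + 219 = 1081 days (rest of 2038, 2039, 2040, to Aug 7, 2041 in 2041).
1081 ÷ 7 = 154 full weeks with remainder 3, so 154 more Sundays after the first → 155.

155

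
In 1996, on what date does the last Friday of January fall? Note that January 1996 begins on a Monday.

January 26, 1996

January 1996 begins on a Monday, so the first Friday is January 5 (4 days later).
January 1996 has 31 days. Adding weeks: 5, 12, 19, 26 — the last one ≤ 31 is the 26th.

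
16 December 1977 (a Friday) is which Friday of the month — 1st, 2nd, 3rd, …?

3rd

Day 16 falls in week ⌈16/7⌉ of the month.
Days 1–7 hold the 1st Friday, 8–14 the 2nd, 15–21 the 3rd, 22–28 the 4th, 29–31 the 5th.
16 is in the range for the 3rd.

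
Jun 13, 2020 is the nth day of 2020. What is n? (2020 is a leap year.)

165

Days in months before Jun: 31 + 29 + 31 + 30 + 31 = 152.
Plus 13 days into Jun → day 165.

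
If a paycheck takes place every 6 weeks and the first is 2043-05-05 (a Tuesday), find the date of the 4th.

The 4th occurrence is 3 intervals after the first: 3 × 42 = 126 days after 2043-05-05.
May has 31 days — 26 days to the end of May leaves 100.
June has 30 days (70 left).
July has 31 days (39 left).
August has 31 days (8 left).
8 days into September → 2043-09-08.

2043-09-08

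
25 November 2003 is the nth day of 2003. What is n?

329

Days in months before November: 31 + 28 + 31 + 30 + 31 + 30 + 31 + 31 + 30 + 31 = 304.
Plus 25 days into November → day 329.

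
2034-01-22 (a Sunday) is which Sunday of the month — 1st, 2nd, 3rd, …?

Day 22 falls in week ⌈22/7⌉ of the month.
Days 1–7 hold the 1st Sunday, 8–14 the 2nd, 15–21 the 3rd, 22–28 the 4th, 29–31 the 5th.
22 is in the range for the 4th.

4th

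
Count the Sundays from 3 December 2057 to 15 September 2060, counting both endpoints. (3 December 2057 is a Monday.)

3 December 2057 is a Monday; the first Sunday on or after it is 9 December 2057 (6 days later).
From 9 December 2057 to 15 September 2060: 22 + 365 + 365 + 259 = 1011 days (rest of 2057, 2058, 2059, to 15 September 2060 in 2060).
1011 ÷ 7 = 144 full weeks with remainder 3, so 144 more Sundays after the first → 145.

145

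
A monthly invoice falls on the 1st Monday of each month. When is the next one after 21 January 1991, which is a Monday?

4 February 1991

January 1991 starts on a Tuesday, so its 1st Monday is 7 January 1991 (6 days in).
That is not after 21 January 1991, so look at February 1991.
February 1991 starts on a Friday, so its 1st Monday is 4 February 1991 (3 days in).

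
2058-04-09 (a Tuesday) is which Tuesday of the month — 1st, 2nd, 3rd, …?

Day 9 falls in week ⌈9/7⌉ of the month.
Days 1–7 hold the 1st Tuesday, 8–14 the 2nd, 15–21 the 3rd, 22–28 the 4th, 29–31 the 5th.
9 is in the range for the 2nd.

2nd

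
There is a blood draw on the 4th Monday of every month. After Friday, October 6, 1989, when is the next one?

October 23, 1989

October 1989 starts on a Sunday; its first Monday is the 2nd, so the 4th Monday is the 23rd — October 23, 1989.
October 23, 1989 is after October 6, 1989, so that is the next one.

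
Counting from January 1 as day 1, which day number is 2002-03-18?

Days in months before March: 31 + 28 = 59.
Plus 18 days into March → day 77.

77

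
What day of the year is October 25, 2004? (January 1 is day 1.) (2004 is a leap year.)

Days in months before October: 31 + 29 + 31 + 30 + 31 + 30 + 31 + 31 + 30 = 274.
Plus 25 days into October → day 299.

299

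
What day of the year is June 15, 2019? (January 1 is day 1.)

Days in months before June: 31 + 28 + 31 + 30 + 31 = 151.
Plus 15 days into June → day 166.

166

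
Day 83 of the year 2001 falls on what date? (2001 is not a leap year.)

January has 31 days (83 − 31 = 52 remain).
February has 28 days (52 − 28 = 24 remain).
24 into March → March 24.

24 March 2001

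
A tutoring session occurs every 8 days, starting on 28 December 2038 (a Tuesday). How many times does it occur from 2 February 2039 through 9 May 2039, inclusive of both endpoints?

Occurrences land 8·i days after 28 December 2038 for i = 0, 1, 2, …
2 February 2039 is 36 days after the start; 36 ÷ 8 = 4 remainder 4; since the remainder is 4, round up to i = 5. First occurrence in the window: #6 on 6 February 2039 (5×8 = 40 days in).
9 May 2039 is 132 days after the start; 132 ÷ 8 = 16 remainder 4. Last occurrence in the window: #17 on 5 May 2039.
Occurrences #6 through #17: 12 in total.

12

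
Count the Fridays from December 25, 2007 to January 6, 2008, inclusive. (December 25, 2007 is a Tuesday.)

2

December 25, 2007 is a Tuesday; the first Friday on or after it is December 28, 2007 (3 days later).
From December 28, 2007 to January 6, 2008: 3 + 6 = 9 days (rest of December, January).
9 ÷ 7 = 1 full weeks with remainder 2, so 1 more Fridays after the first → 2.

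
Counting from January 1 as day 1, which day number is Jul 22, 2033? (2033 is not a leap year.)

203

Days in months before Jul: 31 + 28 + 31 + 30 + 31 + 30 = 181.
Plus 22 days into Jul → day 203.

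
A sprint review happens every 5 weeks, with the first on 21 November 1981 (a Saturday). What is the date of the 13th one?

15 January 1983

The 13th occurrence is 12 intervals after the first: 12 × 35 = 420 days after 21 November 1981.
November has 30 days — 9 days to the end of November leaves 411.
From end of November to end of 1981 is 31 days (380 left).
1982 has 365 days (15 left).
15 days into January → 15 January 1983.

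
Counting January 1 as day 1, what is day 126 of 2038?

January has 31 days (126 − 31 = 95 remain).
February has 28 days (95 − 28 = 67 remain).
March has 31 days (67 − 31 = 36 remain).
April has 30 days (36 − 30 = 6 remain).
6 into May → May 6.

6 May 2038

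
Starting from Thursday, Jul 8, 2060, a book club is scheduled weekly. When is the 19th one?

Nov 11, 2060

The 19th occurrence is 18 intervals after the first: 18 × 7 = 126 days after Jul 8, 2060.
Jul has 31 days — 23 days to the end of Jul leaves 103.
Aug has 31 days (72 left).
Sep has 30 days (42 left).
Oct has 31 days (11 left).
11 days into Nov → Nov 11, 2060.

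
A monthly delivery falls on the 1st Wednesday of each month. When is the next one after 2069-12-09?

December 2069 starts on a Sunday, so its 1st Wednesday is 2069-12-04 (3 days in).
That is not after 2069-12-09, so look at January 2070.
January 2070 starts on a Wednesday, so its 1st Wednesday is 2070-01-01.

2070-01-01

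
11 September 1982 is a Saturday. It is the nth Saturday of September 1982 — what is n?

Day 11 falls in week ⌈11/7⌉ of the month.
Days 1–7 hold the 1st Saturday, 8–14 the 2nd, 15–21 the 3rd, 22–28 the 4th, 29–31 the 5th.
11 is in the range for the 2nd.

2nd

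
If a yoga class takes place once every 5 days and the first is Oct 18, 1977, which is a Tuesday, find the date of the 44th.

The 44th occurrence is 43 intervals after the first: 43 × 5 = 215 days after Oct 18, 1977.
Oct has 31 days — 13 days to the end of Oct leaves 202.
Nov has 30 days (172 left).
Dec has 31 days (141 left).
Jan has 31 days (110 left).
Feb has 28 days (82 left).
Mar has 31 days (51 left).
Apr has 30 days (21 left).
21 days into May → May 21, 1978.

May 21, 1978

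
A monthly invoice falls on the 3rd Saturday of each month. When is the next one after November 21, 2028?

December 16, 2028

November 2028 starts on a Wednesday; its first Saturday is the 4th, so the 3rd Saturday is the 18th — November 18, 2028.
That is not after November 21, 2028, so look at December 2028.
December 2028 starts on a Friday; its first Saturday is the 2nd, so the 3rd Saturday is the 16th — December 16, 2028.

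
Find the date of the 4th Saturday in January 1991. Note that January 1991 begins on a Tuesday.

January 1991 begins on a Tuesday, so the first Saturday is January 5 (4 days later).
The 4th Saturday is 3 weeks later: 5 + 21 = 26.

26 January 1991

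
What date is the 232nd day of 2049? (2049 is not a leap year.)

20 August 2049

January has 31 days (232 − 31 = 201 remain).
February has 28 days (201 − 28 = 173 remain).
March has 31 days (173 − 31 = 142 remain).
April has 30 days (142 − 30 = 112 remain).
May has 31 days (112 − 31 = 81 remain).
June has 30 days (81 − 30 = 51 remain).
July has 31 days (51 − 31 = 20 remain).
20 into August → August 20.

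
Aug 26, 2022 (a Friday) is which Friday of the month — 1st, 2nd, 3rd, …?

4th

Day 26 falls in week ⌈26/7⌉ of the month.
Days 1–7 hold the 1st Friday, 8–14 the 2nd, 15–21 the 3rd, 22–28 the 4th, 29–31 the 5th.
26 is in the range for the 4th.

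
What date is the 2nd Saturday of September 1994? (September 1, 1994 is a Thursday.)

September 1994 begins on a Thursday, so the first Saturday is September 3 (2 days later).
The 2nd Saturday is 1 weeks later: 3 + 7 = 10.

September 10, 1994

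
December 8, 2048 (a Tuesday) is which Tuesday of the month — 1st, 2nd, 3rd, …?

2nd

Day 8 falls in week ⌈8/7⌉ of the month.
Days 1–7 hold the 1st Tuesday, 8–14 the 2nd, 15–21 the 3rd, 22–28 the 4th, 29–31 the 5th.
8 is in the range for the 2nd.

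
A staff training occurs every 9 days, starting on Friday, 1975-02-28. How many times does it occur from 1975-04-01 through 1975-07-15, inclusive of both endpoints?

12

Occurrences land 9·i days after 1975-02-28 for i = 0, 1, 2, …
1975-04-01 is 32 days after the start; 32 ÷ 9 = 3 remainder 5; since the remainder is 5, round up to i = 4. First occurrence in the window: #5 on 1975-04-05 (4×9 = 36 days in).
1975-07-15 is 137 days after the start; 137 ÷ 9 = 15 remainder 2. Last occurrence in the window: #16 on 1975-07-13.
Occurrences #5 through #16: 12 in total.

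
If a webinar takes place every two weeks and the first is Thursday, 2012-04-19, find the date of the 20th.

2013-01-10

The 20th occurrence is 19 intervals after the first: 19 × 14 = 266 days after 2012-04-19.
April has 30 days — 11 days to the end of April leaves 255.
May has 31 days (224 left).
June has 30 days (194 left).
July has 31 days (163 left).
August has 31 days (132 left).
September has 30 days (102 left).
October has 31 days (71 left).
November has 30 days (41 left).
December has 31 days (10 left).
10 days into January → 2013-01-10.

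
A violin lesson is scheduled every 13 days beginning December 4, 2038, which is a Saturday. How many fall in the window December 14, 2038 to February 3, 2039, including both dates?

Occurrences land 13·i days after December 4, 2038 for i = 0, 1, 2, …
December 14, 2038 is 10 days after the start; 10 ÷ 13 = 0 remainder 10; since the remainder is 10, round up to i = 1. First occurrence in the window: #2 on December 17, 2038 (1×13 = 13 days in).
February 3, 2039 is 61 days after the start; 61 ÷ 13 = 4 remainder 9. Last occurrence in the window: #5 on January 25, 2039.
Occurrences #2 through #5: 4 in total.

4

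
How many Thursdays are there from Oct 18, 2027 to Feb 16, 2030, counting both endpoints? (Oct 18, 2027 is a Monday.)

122

Oct 18, 2027 is a Monday; the first Thursday on or after it is Oct 21, 2027 (3 days later).
From Oct 21, 2027 to Feb 16, 2030: 71 + 366 + 365 + 47 = 849 days (rest of 2027, 2028, 2029, to Feb 16, 2030 in 2030).
849 ÷ 7 = 121 full weeks with remainder 2, so 121 more Thursdays after the first → 122.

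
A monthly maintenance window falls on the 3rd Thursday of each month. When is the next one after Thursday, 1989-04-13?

1989-04-20

April 1989 starts on a Saturday; its first Thursday is the 6th, so the 3rd Thursday is the 20th — 1989-04-20.
1989-04-20 is after 1989-04-13, so that is the next one.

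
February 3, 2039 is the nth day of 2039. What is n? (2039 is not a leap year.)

34

Days in months before February: 31 = 31.
Plus 3 days into February → day 34.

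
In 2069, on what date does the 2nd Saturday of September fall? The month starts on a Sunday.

14 September 2069

September 2069 begins on a Sunday, so the first Saturday is September 7 (6 days later).
The 2nd Saturday is 1 weeks later: 7 + 7 = 14.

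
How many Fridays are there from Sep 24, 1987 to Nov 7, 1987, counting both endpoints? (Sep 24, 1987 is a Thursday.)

Sep 24, 1987 is a Thursday; the first Friday on or after it is Sep 25, 1987 (1 day later).
From Sep 25, 1987 to Nov 7, 1987: 5 + 31 + 7 = 43 days (rest of Sep, Oct, Nov).
43 ÷ 7 = 6 full weeks with remainder 1, so 6 more Fridays after the first → 7.

7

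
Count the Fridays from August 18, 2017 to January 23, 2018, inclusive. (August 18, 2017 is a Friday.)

23

August 18, 2017 is a Friday; the first Friday on or after it is August 18, 2017.
From August 18, 2017 to January 23, 2018: 13 + 30 + 31 + 30 + 31 + 23 = 158 days (rest of August, September, October, November, December, January).
158 ÷ 7 = 22 full weeks with remainder 4, so 22 more Fridays after the first → 23.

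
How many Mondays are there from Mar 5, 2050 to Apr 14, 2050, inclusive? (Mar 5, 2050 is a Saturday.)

Mar 5, 2050 is a Saturday; the first Monday on or after it is Mar 7, 2050 (2 days later).
From Mar 7, 2050 to Apr 14, 2050: 24 + 14 = 38 days (rest of Mar, Apr).
38 ÷ 7 = 5 full weeks with remainder 3, so 5 more Mondays after the first → 6.

6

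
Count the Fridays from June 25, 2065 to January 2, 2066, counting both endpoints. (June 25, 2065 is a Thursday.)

June 25, 2065 is a Thursday; the first Friday on or after it is June 26, 2065 (1 day later).
From June 26, 2065 to January 2, 2066: 4 + 31 + 31 + 30 + 31 + 30 + 31 + 2 = 190 days (rest of June, July, August, September, October, November, December, January).
190 ÷ 7 = 27 full weeks with remainder 1, so 27 more Fridays after the first → 28.

28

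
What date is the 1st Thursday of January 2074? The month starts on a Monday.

January 4, 2074

January 2074 begins on a Monday, so the first Thursday is January 4 (3 days later).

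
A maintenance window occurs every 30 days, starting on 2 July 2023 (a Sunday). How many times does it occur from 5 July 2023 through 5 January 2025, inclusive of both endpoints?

Occurrences land 30·i days after 2 July 2023 for i = 0, 1, 2, …
5 July 2023 is 3 days after the start; 3 ÷ 30 = 0 remainder 3; since the remainder is 3, round up to i = 1. First occurrence in the window: #2 on 1 August 2023 (1×30 = 30 days in).
5 January 2025 is 553 days after the start; 553 ÷ 30 = 18 remainder 13. Last occurrence in the window: #19 on 23 December 2024.
Occurrences #2 through #19: 18 in total.

18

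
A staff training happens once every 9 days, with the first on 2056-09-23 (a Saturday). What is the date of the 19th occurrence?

The 19th occurrence is 18 intervals after the first: 18 × 9 = 162 days after 2056-09-23.
September has 30 days — 7 days to the end of September leaves 155.
October has 31 days (124 left).
November has 30 days (94 left).
December has 31 days (63 left).
January has 31 days (32 left).
February has 28 days (4 left).
4 days into March → 2057-03-04.

2057-03-04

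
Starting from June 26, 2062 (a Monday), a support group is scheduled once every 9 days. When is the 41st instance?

The 41st occurrence is 40 intervals after the first: 40 × 9 = 360 days after June 26, 2062.
June has 30 days — 4 days to the end of June leaves 356.
July has 31 days (325 left).
August has 31 days (294 left).
September has 30 days (264 left).
October has 31 days (233 left).
November has 30 days (203 left).
December has 31 days (172 left).
January has 31 days (141 left).
February has 28 days (113 left).
March has 31 days (82 left).
April has 30 days (52 left).
May has 31 days (21 left).
21 days into June → June 21, 2063.

June 21, 2063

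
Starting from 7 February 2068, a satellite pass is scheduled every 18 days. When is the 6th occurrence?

7 May 2068

The 6th occurrence is 5 intervals after the first: 5 × 18 = 90 days after 7 February 2068.
February has 29 days — 22 days to the end of February leaves 68.
March has 31 days (37 left).
April has 30 days (7 left).
7 days into May → 7 May 2068.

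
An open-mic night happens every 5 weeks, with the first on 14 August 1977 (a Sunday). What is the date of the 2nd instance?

The 2nd occurrence is 1 interval after the first: 1 × 35 = 35 days after 14 August 1977.
August has 31 days — 17 days to the end of August leaves 18.
18 days into September → 18 September 1977.

18 September 1977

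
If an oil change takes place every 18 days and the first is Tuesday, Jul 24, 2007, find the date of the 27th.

The 27th occurrence is 26 intervals after the first: 26 × 18 = 468 days after Jul 24, 2007.
Jul has 31 days — 7 days to the end of Jul leaves 461.
From end of Jul to end of 2007 is 153 days (308 left).
Jan has 31 days (277 left).
Feb has 29 days (248 left).
Mar has 31 days (217 left).
Apr has 30 days (187 left).
May has 31 days (156 left).
Jun has 30 days (126 left).
Jul has 31 days (95 left).
Aug has 31 days (64 left).
Sep has 30 days (34 left).
Oct has 31 days (3 left).
3 days into Nov → Nov 3, 2008.

Nov 3, 2008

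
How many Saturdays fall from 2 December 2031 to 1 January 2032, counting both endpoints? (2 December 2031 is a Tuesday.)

2 December 2031 is a Tuesday; the first Saturday on or after it is 6 December 2031 (4 days later).
From 6 December 2031 to 1 January 2032: 25 + 1 = 26 days (rest of December, January).
26 ÷ 7 = 3 full weeks with remainder 5, so 3 more Saturdays after the first → 4.

4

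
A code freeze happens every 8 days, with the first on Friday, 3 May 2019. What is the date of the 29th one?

The 29th occurrence is 28 intervals after the first: 28 × 8 = 224 days after 3 May 2019.
May has 31 days — 28 days to the end of May leaves 196.
June has 30 days (166 left).
July has 31 days (135 left).
August has 31 days (104 left).
September has 30 days (74 left).
October has 31 days (43 left).
November has 30 days (13 left).
13 days into December → 13 December 2019.

13 December 2019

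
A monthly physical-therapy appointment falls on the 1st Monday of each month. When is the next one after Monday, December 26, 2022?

December 2022 starts on a Thursday, so its 1st Monday is December 5, 2022 (4 days in).
That is not after December 26, 2022, so look at January 2023.
January 2023 starts on a Sunday, so its 1st Monday is January 2, 2023 (1 day in).

January 2, 2023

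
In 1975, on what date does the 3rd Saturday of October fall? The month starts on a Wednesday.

October 1975 begins on a Wednesday, so the first Saturday is October 4 (3 days later).
The 3rd Saturday is 2 weeks later: 4 + 14 = 18.

18 October 1975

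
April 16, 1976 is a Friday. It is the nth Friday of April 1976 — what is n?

3rd

Day 16 falls in week ⌈16/7⌉ of the month.
Days 1–7 hold the 1st Friday, 8–14 the 2nd, 15–21 the 3rd, 22–28 the 4th, 29–31 the 5th.
16 is in the range for the 3rd.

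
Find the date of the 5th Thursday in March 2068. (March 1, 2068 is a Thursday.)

2068-03-29

March 2068 begins on a Thursday, so the first Thursday is March 1.
The 5th Thursday is 4 weeks later: 1 + 28 = 29.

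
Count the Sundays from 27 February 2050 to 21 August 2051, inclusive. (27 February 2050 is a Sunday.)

78

27 February 2050 is a Sunday; the first Sunday on or after it is 27 February 2050.
From 27 February 2050 to 21 August 2051: 307 + 233 = 540 days (rest of 2050, to 21 August 2051 in 2051).
540 ÷ 7 = 77 full weeks with remainder 1, so 77 more Sundays after the first → 78.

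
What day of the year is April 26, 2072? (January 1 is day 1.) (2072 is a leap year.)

Days in months before April: 31 + 29 + 31 = 91.
Plus 26 days into April → day 117.

117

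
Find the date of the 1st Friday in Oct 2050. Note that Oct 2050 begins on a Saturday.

Oct 7, 2050

Oct 2050 begins on a Saturday, so the first Friday is Oct 7 (6 days later).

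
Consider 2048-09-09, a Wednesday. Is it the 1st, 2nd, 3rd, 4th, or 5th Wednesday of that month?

2nd

Day 9 falls in week ⌈9/7⌉ of the month.
Days 1–7 hold the 1st Wednesday, 8–14 the 2nd, 15–21 the 3rd, 22–28 the 4th, 29–31 the 5th.
9 is in the range for the 2nd.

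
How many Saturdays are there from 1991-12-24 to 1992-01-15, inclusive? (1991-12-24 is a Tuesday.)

3

1991-12-24 is a Tuesday; the first Saturday on or after it is 1991-12-28 (4 days later).
From 1991-12-28 to 1992-01-15: 3 + 15 = 18 days (rest of December, January).
18 ÷ 7 = 2 full weeks with remainder 4, so 2 more Saturdays after the first → 3.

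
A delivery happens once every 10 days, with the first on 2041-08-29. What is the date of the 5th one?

2041-10-08

The 5th occurrence is 4 intervals after the first: 4 × 10 = 40 days after 2041-08-29.
August has 31 days — 2 days to the end of August leaves 38.
September has 30 days (8 left).
8 days into October → 2041-10-08.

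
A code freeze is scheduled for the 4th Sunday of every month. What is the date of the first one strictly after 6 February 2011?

February 2011 starts on a Tuesday; its first Sunday is the 6th, so the 4th Sunday is the 27th — 27 February 2011.
27 February 2011 is after 6 February 2011, so that is the next one.

27 February 2011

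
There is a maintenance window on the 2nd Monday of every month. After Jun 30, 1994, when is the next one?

Jul 11, 1994

Jun 1994 starts on a Wednesday; its first Monday is the 6th, so the 2nd Monday is the 13th — Jun 13, 1994.
That is not after Jun 30, 1994, so look at Jul 1994.
Jul 1994 starts on a Friday; its first Monday is the 4th, so the 2nd Monday is the 11th — Jul 11, 1994.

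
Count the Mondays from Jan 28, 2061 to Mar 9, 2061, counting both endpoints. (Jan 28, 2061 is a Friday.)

Jan 28, 2061 is a Friday; the first Monday on or after it is Jan 31, 2061 (3 days later).
From Jan 31, 2061 to Mar 9, 2061: 0 + 28 + 9 = 37 days (rest of Jan, Feb, Mar).
37 ÷ 7 = 5 full weeks with remainder 2, so 5 more Mondays after the first → 6.

6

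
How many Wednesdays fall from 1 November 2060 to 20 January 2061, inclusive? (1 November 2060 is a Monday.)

1 November 2060 is a Monday; the first Wednesday on or after it is 3 November 2060 (2 days later).
From 3 November 2060 to 20 January 2061: 27 + 31 + 20 = 78 days (rest of November, December, January).
78 ÷ 7 = 11 full weeks with remainder 1, so 11 more Wednesdays after the first → 12.

12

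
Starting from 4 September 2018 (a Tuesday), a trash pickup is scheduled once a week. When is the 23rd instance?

5 February 2019

The 23rd occurrence is 22 intervals after the first: 22 × 7 = 154 days after 4 September 2018.
September has 30 days — 26 days to the end of September leaves 128.
October has 31 days (97 left).
November has 30 days (67 left).
December has 31 days (36 left).
January has 31 days (5 left).
5 days into February → 5 February 2019.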